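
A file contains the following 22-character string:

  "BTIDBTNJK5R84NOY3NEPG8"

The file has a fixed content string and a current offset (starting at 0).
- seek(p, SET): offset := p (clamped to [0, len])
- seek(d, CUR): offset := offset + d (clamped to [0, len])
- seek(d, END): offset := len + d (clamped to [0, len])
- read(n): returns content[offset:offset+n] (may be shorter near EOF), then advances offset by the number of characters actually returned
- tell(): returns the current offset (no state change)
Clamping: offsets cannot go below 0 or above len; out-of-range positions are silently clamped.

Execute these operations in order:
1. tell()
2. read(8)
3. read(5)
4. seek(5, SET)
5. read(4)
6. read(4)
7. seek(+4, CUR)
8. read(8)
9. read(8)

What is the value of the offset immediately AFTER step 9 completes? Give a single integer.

After 1 (tell()): offset=0
After 2 (read(8)): returned 'BTIDBTNJ', offset=8
After 3 (read(5)): returned 'K5R84', offset=13
After 4 (seek(5, SET)): offset=5
After 5 (read(4)): returned 'TNJK', offset=9
After 6 (read(4)): returned '5R84', offset=13
After 7 (seek(+4, CUR)): offset=17
After 8 (read(8)): returned 'NEPG8', offset=22
After 9 (read(8)): returned '', offset=22

Answer: 22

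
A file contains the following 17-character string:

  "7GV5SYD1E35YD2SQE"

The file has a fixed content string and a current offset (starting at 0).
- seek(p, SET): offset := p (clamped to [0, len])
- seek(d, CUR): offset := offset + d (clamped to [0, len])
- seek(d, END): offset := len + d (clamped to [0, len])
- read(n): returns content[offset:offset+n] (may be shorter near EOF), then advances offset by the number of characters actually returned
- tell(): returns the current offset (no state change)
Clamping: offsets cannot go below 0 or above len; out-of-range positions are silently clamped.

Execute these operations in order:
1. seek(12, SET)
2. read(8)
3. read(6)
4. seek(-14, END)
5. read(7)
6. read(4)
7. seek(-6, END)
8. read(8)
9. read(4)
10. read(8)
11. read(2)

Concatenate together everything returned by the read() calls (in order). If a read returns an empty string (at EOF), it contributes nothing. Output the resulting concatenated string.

After 1 (seek(12, SET)): offset=12
After 2 (read(8)): returned 'D2SQE', offset=17
After 3 (read(6)): returned '', offset=17
After 4 (seek(-14, END)): offset=3
After 5 (read(7)): returned '5SYD1E3', offset=10
After 6 (read(4)): returned '5YD2', offset=14
After 7 (seek(-6, END)): offset=11
After 8 (read(8)): returned 'YD2SQE', offset=17
After 9 (read(4)): returned '', offset=17
After 10 (read(8)): returned '', offset=17
After 11 (read(2)): returned '', offset=17

Answer: D2SQE5SYD1E35YD2YD2SQE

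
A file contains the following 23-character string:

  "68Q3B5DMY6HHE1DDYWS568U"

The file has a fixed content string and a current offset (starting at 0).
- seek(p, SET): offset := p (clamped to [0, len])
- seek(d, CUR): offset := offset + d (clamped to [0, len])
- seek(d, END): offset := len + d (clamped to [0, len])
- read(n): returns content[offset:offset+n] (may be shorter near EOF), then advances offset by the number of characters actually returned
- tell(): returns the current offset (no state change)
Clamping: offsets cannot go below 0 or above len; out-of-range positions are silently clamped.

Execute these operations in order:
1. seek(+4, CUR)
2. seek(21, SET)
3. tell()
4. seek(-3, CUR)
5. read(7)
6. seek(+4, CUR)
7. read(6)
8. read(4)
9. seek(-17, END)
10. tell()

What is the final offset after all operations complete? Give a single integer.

After 1 (seek(+4, CUR)): offset=4
After 2 (seek(21, SET)): offset=21
After 3 (tell()): offset=21
After 4 (seek(-3, CUR)): offset=18
After 5 (read(7)): returned 'S568U', offset=23
After 6 (seek(+4, CUR)): offset=23
After 7 (read(6)): returned '', offset=23
After 8 (read(4)): returned '', offset=23
After 9 (seek(-17, END)): offset=6
After 10 (tell()): offset=6

Answer: 6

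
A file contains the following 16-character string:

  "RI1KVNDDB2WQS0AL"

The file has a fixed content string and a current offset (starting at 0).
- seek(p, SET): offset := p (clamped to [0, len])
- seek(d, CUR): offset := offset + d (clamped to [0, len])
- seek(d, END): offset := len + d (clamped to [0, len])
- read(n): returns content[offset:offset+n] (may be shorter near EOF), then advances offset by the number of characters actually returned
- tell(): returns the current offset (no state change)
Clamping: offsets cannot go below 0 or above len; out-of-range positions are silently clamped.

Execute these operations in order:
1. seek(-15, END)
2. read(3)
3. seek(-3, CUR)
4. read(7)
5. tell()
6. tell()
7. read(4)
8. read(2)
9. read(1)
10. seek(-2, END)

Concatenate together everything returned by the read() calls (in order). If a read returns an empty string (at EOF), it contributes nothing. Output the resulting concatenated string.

Answer: I1KI1KVNDDB2WQS0A

Derivation:
After 1 (seek(-15, END)): offset=1
After 2 (read(3)): returned 'I1K', offset=4
After 3 (seek(-3, CUR)): offset=1
After 4 (read(7)): returned 'I1KVNDD', offset=8
After 5 (tell()): offset=8
After 6 (tell()): offset=8
After 7 (read(4)): returned 'B2WQ', offset=12
After 8 (read(2)): returned 'S0', offset=14
After 9 (read(1)): returned 'A', offset=15
After 10 (seek(-2, END)): offset=14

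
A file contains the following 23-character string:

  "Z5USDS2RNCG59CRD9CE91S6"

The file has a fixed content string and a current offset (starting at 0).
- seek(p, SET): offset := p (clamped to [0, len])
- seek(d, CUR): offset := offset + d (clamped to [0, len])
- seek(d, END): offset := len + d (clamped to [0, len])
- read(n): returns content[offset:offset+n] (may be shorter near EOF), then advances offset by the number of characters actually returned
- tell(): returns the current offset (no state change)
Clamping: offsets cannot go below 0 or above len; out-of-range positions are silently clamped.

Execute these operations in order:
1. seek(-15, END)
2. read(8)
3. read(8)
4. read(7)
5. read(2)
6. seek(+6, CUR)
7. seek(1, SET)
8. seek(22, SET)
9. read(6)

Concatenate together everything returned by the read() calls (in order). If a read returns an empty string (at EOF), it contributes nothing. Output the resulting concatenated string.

After 1 (seek(-15, END)): offset=8
After 2 (read(8)): returned 'NCG59CRD', offset=16
After 3 (read(8)): returned '9CE91S6', offset=23
After 4 (read(7)): returned '', offset=23
After 5 (read(2)): returned '', offset=23
After 6 (seek(+6, CUR)): offset=23
After 7 (seek(1, SET)): offset=1
After 8 (seek(22, SET)): offset=22
After 9 (read(6)): returned '6', offset=23

Answer: NCG59CRD9CE91S66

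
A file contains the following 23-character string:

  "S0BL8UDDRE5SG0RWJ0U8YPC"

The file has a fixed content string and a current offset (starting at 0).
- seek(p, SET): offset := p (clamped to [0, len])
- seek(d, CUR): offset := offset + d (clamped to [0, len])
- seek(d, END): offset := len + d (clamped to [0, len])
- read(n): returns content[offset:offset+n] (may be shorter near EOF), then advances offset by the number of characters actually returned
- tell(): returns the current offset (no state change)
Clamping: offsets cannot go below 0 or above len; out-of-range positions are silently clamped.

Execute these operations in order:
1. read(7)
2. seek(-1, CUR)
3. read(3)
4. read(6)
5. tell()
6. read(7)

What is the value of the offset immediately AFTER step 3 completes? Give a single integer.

After 1 (read(7)): returned 'S0BL8UD', offset=7
After 2 (seek(-1, CUR)): offset=6
After 3 (read(3)): returned 'DDR', offset=9

Answer: 9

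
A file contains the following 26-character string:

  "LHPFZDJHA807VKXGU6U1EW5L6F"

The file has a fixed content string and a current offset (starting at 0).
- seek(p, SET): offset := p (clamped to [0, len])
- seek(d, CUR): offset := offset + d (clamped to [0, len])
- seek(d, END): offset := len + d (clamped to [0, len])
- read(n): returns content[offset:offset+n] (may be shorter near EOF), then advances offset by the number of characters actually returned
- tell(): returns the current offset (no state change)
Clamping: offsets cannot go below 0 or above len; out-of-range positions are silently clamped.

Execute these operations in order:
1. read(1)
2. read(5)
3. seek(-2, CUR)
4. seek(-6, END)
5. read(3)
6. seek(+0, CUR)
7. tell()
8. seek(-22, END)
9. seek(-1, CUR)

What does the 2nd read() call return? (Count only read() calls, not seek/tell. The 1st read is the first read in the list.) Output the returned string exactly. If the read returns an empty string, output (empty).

After 1 (read(1)): returned 'L', offset=1
After 2 (read(5)): returned 'HPFZD', offset=6
After 3 (seek(-2, CUR)): offset=4
After 4 (seek(-6, END)): offset=20
After 5 (read(3)): returned 'EW5', offset=23
After 6 (seek(+0, CUR)): offset=23
After 7 (tell()): offset=23
After 8 (seek(-22, END)): offset=4
After 9 (seek(-1, CUR)): offset=3

Answer: HPFZD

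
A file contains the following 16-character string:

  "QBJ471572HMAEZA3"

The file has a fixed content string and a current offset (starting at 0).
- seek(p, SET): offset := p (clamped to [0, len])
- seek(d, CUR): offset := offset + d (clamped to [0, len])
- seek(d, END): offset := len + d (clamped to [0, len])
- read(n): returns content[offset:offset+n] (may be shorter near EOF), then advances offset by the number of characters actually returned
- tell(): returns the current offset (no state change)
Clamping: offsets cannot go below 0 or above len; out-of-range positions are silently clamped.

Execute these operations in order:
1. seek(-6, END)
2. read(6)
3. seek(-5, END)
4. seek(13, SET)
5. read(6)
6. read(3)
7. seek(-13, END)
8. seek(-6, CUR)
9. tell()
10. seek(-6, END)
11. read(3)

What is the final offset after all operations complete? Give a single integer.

Answer: 13

Derivation:
After 1 (seek(-6, END)): offset=10
After 2 (read(6)): returned 'MAEZA3', offset=16
After 3 (seek(-5, END)): offset=11
After 4 (seek(13, SET)): offset=13
After 5 (read(6)): returned 'ZA3', offset=16
After 6 (read(3)): returned '', offset=16
After 7 (seek(-13, END)): offset=3
After 8 (seek(-6, CUR)): offset=0
After 9 (tell()): offset=0
After 10 (seek(-6, END)): offset=10
After 11 (read(3)): returned 'MAE', offset=13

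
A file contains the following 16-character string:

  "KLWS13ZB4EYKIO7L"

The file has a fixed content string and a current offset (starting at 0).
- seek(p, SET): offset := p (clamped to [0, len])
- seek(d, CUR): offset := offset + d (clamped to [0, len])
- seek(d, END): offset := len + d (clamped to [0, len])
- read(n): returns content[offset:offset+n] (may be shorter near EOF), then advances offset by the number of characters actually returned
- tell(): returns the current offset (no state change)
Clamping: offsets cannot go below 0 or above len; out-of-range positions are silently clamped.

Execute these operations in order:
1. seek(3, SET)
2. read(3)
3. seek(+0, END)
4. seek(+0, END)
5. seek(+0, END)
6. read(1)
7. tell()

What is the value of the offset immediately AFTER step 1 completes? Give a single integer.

Answer: 3

Derivation:
After 1 (seek(3, SET)): offset=3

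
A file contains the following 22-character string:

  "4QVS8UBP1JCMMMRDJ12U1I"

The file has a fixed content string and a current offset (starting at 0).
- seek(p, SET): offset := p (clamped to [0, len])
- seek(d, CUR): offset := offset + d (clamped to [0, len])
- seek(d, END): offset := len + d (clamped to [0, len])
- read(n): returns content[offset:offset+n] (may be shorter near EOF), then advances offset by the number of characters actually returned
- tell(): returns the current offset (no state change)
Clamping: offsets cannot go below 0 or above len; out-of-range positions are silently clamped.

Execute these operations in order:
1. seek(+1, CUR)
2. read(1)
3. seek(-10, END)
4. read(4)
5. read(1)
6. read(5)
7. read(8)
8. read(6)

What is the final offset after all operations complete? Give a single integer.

Answer: 22

Derivation:
After 1 (seek(+1, CUR)): offset=1
After 2 (read(1)): returned 'Q', offset=2
After 3 (seek(-10, END)): offset=12
After 4 (read(4)): returned 'MMRD', offset=16
After 5 (read(1)): returned 'J', offset=17
After 6 (read(5)): returned '12U1I', offset=22
After 7 (read(8)): returned '', offset=22
After 8 (read(6)): returned '', offset=22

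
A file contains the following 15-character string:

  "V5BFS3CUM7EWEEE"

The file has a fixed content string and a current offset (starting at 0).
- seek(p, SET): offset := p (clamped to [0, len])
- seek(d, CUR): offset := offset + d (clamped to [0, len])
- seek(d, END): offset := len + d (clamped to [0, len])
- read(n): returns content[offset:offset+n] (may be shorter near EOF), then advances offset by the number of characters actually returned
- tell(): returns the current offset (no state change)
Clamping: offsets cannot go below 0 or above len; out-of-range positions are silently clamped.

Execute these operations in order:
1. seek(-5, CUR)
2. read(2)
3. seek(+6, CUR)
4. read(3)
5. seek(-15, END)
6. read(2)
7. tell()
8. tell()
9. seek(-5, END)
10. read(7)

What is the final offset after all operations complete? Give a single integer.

After 1 (seek(-5, CUR)): offset=0
After 2 (read(2)): returned 'V5', offset=2
After 3 (seek(+6, CUR)): offset=8
After 4 (read(3)): returned 'M7E', offset=11
After 5 (seek(-15, END)): offset=0
After 6 (read(2)): returned 'V5', offset=2
After 7 (tell()): offset=2
After 8 (tell()): offset=2
After 9 (seek(-5, END)): offset=10
After 10 (read(7)): returned 'EWEEE', offset=15

Answer: 15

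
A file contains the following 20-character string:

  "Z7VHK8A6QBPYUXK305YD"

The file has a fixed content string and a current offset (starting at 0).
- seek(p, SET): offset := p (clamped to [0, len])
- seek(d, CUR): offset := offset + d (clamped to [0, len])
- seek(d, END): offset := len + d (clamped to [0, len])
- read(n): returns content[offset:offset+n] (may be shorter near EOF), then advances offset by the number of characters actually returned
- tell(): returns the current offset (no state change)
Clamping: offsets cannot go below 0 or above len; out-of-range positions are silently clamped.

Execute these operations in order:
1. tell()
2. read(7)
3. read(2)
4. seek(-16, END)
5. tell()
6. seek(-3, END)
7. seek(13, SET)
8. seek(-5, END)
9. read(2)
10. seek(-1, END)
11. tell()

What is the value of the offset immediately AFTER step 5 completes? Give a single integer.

Answer: 4

Derivation:
After 1 (tell()): offset=0
After 2 (read(7)): returned 'Z7VHK8A', offset=7
After 3 (read(2)): returned '6Q', offset=9
After 4 (seek(-16, END)): offset=4
After 5 (tell()): offset=4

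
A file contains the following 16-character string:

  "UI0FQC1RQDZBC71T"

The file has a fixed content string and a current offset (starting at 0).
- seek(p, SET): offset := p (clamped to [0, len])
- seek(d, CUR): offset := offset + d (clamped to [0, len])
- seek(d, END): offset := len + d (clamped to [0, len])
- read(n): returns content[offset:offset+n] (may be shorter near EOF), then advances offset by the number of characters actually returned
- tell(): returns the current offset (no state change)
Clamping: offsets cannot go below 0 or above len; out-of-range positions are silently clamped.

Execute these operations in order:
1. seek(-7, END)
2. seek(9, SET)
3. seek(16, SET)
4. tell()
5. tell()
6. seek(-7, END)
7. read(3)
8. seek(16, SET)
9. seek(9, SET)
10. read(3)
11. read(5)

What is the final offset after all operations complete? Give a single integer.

Answer: 16

Derivation:
After 1 (seek(-7, END)): offset=9
After 2 (seek(9, SET)): offset=9
After 3 (seek(16, SET)): offset=16
After 4 (tell()): offset=16
After 5 (tell()): offset=16
After 6 (seek(-7, END)): offset=9
After 7 (read(3)): returned 'DZB', offset=12
After 8 (seek(16, SET)): offset=16
After 9 (seek(9, SET)): offset=9
After 10 (read(3)): returned 'DZB', offset=12
After 11 (read(5)): returned 'C71T', offset=16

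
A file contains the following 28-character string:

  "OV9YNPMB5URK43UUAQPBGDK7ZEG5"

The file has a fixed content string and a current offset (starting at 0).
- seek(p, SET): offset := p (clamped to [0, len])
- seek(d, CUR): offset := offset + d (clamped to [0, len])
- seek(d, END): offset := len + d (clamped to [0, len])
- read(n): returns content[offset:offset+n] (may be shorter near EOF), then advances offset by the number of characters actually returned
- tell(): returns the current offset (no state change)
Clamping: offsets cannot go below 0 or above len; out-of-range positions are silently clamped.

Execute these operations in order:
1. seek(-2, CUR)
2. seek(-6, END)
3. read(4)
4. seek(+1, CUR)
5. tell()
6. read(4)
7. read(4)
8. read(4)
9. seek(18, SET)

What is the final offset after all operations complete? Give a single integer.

Answer: 18

Derivation:
After 1 (seek(-2, CUR)): offset=0
After 2 (seek(-6, END)): offset=22
After 3 (read(4)): returned 'K7ZE', offset=26
After 4 (seek(+1, CUR)): offset=27
After 5 (tell()): offset=27
After 6 (read(4)): returned '5', offset=28
After 7 (read(4)): returned '', offset=28
After 8 (read(4)): returned '', offset=28
After 9 (seek(18, SET)): offset=18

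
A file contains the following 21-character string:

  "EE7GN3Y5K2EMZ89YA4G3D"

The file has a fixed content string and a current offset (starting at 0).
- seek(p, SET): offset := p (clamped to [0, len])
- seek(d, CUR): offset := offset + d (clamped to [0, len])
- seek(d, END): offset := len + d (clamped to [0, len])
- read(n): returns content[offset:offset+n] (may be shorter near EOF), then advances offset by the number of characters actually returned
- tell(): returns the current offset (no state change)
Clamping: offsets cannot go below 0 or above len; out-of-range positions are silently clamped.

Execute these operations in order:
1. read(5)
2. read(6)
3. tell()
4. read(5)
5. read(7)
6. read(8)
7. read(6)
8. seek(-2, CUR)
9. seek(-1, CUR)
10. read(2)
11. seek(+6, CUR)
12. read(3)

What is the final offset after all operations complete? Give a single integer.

Answer: 21

Derivation:
After 1 (read(5)): returned 'EE7GN', offset=5
After 2 (read(6)): returned '3Y5K2E', offset=11
After 3 (tell()): offset=11
After 4 (read(5)): returned 'MZ89Y', offset=16
After 5 (read(7)): returned 'A4G3D', offset=21
After 6 (read(8)): returned '', offset=21
After 7 (read(6)): returned '', offset=21
After 8 (seek(-2, CUR)): offset=19
After 9 (seek(-1, CUR)): offset=18
After 10 (read(2)): returned 'G3', offset=20
After 11 (seek(+6, CUR)): offset=21
After 12 (read(3)): returned '', offset=21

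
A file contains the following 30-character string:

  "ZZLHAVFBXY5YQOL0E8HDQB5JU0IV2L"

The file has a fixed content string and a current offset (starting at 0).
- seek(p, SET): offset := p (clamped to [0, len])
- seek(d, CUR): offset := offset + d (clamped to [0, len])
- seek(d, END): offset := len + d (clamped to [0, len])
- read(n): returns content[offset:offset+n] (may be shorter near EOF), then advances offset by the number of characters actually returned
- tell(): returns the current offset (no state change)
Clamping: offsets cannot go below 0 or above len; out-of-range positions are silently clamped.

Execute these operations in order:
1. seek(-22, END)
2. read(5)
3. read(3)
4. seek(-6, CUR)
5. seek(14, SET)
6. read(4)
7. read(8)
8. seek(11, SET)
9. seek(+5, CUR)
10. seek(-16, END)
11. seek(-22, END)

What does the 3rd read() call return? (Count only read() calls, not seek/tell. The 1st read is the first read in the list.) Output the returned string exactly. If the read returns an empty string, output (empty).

Answer: L0E8

Derivation:
After 1 (seek(-22, END)): offset=8
After 2 (read(5)): returned 'XY5YQ', offset=13
After 3 (read(3)): returned 'OL0', offset=16
After 4 (seek(-6, CUR)): offset=10
After 5 (seek(14, SET)): offset=14
After 6 (read(4)): returned 'L0E8', offset=18
After 7 (read(8)): returned 'HDQB5JU0', offset=26
After 8 (seek(11, SET)): offset=11
After 9 (seek(+5, CUR)): offset=16
After 10 (seek(-16, END)): offset=14
After 11 (seek(-22, END)): offset=8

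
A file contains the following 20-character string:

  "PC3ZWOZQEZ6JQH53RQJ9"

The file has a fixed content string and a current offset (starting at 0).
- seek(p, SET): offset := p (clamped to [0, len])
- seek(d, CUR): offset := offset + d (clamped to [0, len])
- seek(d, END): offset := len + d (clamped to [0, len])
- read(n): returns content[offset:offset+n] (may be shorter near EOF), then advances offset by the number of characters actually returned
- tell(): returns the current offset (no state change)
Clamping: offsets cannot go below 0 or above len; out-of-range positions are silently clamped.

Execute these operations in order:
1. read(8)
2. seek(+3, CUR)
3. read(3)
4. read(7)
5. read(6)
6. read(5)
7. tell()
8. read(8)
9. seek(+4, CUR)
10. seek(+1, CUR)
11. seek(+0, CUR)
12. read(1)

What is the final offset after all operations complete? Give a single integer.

After 1 (read(8)): returned 'PC3ZWOZQ', offset=8
After 2 (seek(+3, CUR)): offset=11
After 3 (read(3)): returned 'JQH', offset=14
After 4 (read(7)): returned '53RQJ9', offset=20
After 5 (read(6)): returned '', offset=20
After 6 (read(5)): returned '', offset=20
After 7 (tell()): offset=20
After 8 (read(8)): returned '', offset=20
After 9 (seek(+4, CUR)): offset=20
After 10 (seek(+1, CUR)): offset=20
After 11 (seek(+0, CUR)): offset=20
After 12 (read(1)): returned '', offset=20

Answer: 20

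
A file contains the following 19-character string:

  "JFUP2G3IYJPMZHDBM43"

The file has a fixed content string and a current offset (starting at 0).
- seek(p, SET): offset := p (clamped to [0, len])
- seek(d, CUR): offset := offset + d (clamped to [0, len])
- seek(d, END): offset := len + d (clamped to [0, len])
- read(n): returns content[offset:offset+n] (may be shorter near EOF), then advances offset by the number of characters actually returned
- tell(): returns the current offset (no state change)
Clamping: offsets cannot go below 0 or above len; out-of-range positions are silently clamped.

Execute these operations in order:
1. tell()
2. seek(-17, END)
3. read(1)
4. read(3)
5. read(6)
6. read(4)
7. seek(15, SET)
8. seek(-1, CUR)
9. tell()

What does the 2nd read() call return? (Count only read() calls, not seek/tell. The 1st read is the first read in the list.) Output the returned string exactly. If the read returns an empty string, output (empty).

Answer: P2G

Derivation:
After 1 (tell()): offset=0
After 2 (seek(-17, END)): offset=2
After 3 (read(1)): returned 'U', offset=3
After 4 (read(3)): returned 'P2G', offset=6
After 5 (read(6)): returned '3IYJPM', offset=12
After 6 (read(4)): returned 'ZHDB', offset=16
After 7 (seek(15, SET)): offset=15
After 8 (seek(-1, CUR)): offset=14
After 9 (tell()): offset=14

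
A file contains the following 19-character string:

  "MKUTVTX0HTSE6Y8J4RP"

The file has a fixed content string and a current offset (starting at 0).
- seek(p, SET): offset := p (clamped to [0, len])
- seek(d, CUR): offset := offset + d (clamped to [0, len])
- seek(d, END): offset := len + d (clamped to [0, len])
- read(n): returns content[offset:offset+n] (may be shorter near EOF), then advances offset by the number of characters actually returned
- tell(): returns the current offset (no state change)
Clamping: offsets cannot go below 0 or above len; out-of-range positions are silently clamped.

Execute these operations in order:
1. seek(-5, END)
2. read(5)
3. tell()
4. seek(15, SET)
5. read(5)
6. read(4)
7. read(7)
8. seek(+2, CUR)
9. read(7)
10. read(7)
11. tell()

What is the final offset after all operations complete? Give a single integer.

After 1 (seek(-5, END)): offset=14
After 2 (read(5)): returned '8J4RP', offset=19
After 3 (tell()): offset=19
After 4 (seek(15, SET)): offset=15
After 5 (read(5)): returned 'J4RP', offset=19
After 6 (read(4)): returned '', offset=19
After 7 (read(7)): returned '', offset=19
After 8 (seek(+2, CUR)): offset=19
After 9 (read(7)): returned '', offset=19
After 10 (read(7)): returned '', offset=19
After 11 (tell()): offset=19

Answer: 19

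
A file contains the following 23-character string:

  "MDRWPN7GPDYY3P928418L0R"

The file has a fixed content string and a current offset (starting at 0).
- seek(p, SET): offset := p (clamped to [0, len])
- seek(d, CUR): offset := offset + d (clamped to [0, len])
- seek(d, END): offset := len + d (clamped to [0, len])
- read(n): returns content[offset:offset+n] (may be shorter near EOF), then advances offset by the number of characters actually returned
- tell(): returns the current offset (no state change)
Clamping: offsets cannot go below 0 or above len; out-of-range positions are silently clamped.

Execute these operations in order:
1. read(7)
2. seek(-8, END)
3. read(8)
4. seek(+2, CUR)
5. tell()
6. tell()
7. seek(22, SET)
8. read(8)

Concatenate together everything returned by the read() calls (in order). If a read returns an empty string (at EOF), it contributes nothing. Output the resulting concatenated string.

Answer: MDRWPN728418L0RR

Derivation:
After 1 (read(7)): returned 'MDRWPN7', offset=7
After 2 (seek(-8, END)): offset=15
After 3 (read(8)): returned '28418L0R', offset=23
After 4 (seek(+2, CUR)): offset=23
After 5 (tell()): offset=23
After 6 (tell()): offset=23
After 7 (seek(22, SET)): offset=22
After 8 (read(8)): returned 'R', offset=23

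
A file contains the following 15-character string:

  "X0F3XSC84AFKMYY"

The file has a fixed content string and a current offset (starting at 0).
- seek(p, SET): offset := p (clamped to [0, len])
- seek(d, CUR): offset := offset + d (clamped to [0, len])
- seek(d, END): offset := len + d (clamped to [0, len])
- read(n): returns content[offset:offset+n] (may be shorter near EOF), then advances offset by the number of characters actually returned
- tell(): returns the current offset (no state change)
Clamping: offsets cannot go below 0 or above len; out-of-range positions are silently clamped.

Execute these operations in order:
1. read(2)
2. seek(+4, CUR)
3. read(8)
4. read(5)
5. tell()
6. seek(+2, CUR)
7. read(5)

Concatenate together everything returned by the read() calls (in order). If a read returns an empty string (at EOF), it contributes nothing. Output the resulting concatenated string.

Answer: X0C84AFKMYY

Derivation:
After 1 (read(2)): returned 'X0', offset=2
After 2 (seek(+4, CUR)): offset=6
After 3 (read(8)): returned 'C84AFKMY', offset=14
After 4 (read(5)): returned 'Y', offset=15
After 5 (tell()): offset=15
After 6 (seek(+2, CUR)): offset=15
After 7 (read(5)): returned '', offset=15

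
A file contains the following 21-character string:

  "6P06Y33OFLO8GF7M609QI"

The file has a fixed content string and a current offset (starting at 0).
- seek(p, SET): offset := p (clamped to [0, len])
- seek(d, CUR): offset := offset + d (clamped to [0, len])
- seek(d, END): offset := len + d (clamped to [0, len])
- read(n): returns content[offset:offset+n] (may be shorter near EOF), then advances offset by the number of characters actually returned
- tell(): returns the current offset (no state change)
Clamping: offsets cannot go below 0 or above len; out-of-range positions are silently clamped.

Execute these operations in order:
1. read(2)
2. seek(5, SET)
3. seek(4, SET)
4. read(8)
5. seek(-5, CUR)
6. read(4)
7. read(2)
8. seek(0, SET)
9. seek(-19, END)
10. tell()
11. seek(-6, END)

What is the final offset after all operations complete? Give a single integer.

After 1 (read(2)): returned '6P', offset=2
After 2 (seek(5, SET)): offset=5
After 3 (seek(4, SET)): offset=4
After 4 (read(8)): returned 'Y33OFLO8', offset=12
After 5 (seek(-5, CUR)): offset=7
After 6 (read(4)): returned 'OFLO', offset=11
After 7 (read(2)): returned '8G', offset=13
After 8 (seek(0, SET)): offset=0
After 9 (seek(-19, END)): offset=2
After 10 (tell()): offset=2
After 11 (seek(-6, END)): offset=15

Answer: 15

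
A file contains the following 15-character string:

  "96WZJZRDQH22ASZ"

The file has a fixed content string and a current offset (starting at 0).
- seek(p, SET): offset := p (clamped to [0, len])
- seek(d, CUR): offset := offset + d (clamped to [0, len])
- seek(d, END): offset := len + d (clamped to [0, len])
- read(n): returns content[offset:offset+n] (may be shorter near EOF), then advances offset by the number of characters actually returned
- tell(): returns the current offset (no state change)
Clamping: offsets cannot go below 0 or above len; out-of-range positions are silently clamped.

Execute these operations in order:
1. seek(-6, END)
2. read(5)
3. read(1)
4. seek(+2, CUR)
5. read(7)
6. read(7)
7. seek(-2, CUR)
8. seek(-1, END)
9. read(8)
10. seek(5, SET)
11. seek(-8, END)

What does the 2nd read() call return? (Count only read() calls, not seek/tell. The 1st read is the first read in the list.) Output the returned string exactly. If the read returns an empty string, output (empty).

Answer: Z

Derivation:
After 1 (seek(-6, END)): offset=9
After 2 (read(5)): returned 'H22AS', offset=14
After 3 (read(1)): returned 'Z', offset=15
After 4 (seek(+2, CUR)): offset=15
After 5 (read(7)): returned '', offset=15
After 6 (read(7)): returned '', offset=15
After 7 (seek(-2, CUR)): offset=13
After 8 (seek(-1, END)): offset=14
After 9 (read(8)): returned 'Z', offset=15
After 10 (seek(5, SET)): offset=5
After 11 (seek(-8, END)): offset=7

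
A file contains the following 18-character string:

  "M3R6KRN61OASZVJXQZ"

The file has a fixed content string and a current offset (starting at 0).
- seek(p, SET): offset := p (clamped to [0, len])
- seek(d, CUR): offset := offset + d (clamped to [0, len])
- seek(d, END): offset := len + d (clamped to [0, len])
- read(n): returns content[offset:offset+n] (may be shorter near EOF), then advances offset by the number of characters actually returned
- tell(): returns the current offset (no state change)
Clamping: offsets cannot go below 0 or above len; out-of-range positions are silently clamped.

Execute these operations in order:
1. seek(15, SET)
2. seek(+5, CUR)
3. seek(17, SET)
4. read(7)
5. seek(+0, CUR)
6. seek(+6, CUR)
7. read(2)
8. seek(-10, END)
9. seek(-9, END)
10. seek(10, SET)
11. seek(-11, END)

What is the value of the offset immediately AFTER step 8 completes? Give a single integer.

After 1 (seek(15, SET)): offset=15
After 2 (seek(+5, CUR)): offset=18
After 3 (seek(17, SET)): offset=17
After 4 (read(7)): returned 'Z', offset=18
After 5 (seek(+0, CUR)): offset=18
After 6 (seek(+6, CUR)): offset=18
After 7 (read(2)): returned '', offset=18
After 8 (seek(-10, END)): offset=8

Answer: 8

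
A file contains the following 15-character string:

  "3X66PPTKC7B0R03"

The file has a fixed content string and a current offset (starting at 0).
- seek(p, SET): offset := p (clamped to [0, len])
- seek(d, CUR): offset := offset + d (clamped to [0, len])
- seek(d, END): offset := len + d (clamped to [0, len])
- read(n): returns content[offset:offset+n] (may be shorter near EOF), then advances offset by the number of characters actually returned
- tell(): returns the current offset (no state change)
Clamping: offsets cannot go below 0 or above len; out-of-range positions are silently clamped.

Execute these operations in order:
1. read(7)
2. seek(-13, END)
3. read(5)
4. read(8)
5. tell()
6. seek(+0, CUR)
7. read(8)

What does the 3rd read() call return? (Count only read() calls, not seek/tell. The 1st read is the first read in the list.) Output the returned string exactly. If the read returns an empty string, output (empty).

Answer: KC7B0R03

Derivation:
After 1 (read(7)): returned '3X66PPT', offset=7
After 2 (seek(-13, END)): offset=2
After 3 (read(5)): returned '66PPT', offset=7
After 4 (read(8)): returned 'KC7B0R03', offset=15
After 5 (tell()): offset=15
After 6 (seek(+0, CUR)): offset=15
After 7 (read(8)): returned '', offset=15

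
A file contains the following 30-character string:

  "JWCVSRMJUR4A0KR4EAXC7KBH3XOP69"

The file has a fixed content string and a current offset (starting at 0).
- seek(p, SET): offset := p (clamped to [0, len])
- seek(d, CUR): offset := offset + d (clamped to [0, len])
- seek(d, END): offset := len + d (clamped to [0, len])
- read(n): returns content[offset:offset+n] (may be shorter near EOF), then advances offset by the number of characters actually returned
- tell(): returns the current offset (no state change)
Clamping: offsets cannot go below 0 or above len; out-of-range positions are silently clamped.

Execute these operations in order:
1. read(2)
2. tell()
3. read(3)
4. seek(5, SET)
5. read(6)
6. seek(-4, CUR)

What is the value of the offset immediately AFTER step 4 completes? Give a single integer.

After 1 (read(2)): returned 'JW', offset=2
After 2 (tell()): offset=2
After 3 (read(3)): returned 'CVS', offset=5
After 4 (seek(5, SET)): offset=5

Answer: 5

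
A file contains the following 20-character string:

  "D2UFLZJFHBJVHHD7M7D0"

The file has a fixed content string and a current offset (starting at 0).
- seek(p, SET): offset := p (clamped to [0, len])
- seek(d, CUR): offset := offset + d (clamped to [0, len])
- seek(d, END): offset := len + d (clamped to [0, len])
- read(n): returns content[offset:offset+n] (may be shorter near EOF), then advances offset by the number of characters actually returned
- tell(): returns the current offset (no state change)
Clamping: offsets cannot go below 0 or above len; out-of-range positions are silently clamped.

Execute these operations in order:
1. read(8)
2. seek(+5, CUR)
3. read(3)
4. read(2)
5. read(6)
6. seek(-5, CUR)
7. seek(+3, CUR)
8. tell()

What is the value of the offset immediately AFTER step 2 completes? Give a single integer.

After 1 (read(8)): returned 'D2UFLZJF', offset=8
After 2 (seek(+5, CUR)): offset=13

Answer: 13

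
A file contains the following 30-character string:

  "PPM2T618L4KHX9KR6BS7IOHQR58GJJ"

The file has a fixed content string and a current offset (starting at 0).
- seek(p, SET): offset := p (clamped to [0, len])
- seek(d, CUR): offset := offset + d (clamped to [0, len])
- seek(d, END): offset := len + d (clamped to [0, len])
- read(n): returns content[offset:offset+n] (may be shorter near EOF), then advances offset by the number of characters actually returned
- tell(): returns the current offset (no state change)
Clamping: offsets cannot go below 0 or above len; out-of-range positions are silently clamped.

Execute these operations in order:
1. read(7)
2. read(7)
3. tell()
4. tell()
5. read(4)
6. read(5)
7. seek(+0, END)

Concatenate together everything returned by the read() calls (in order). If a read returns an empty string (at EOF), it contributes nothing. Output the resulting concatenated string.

Answer: PPM2T618L4KHX9KR6BS7IOH

Derivation:
After 1 (read(7)): returned 'PPM2T61', offset=7
After 2 (read(7)): returned '8L4KHX9', offset=14
After 3 (tell()): offset=14
After 4 (tell()): offset=14
After 5 (read(4)): returned 'KR6B', offset=18
After 6 (read(5)): returned 'S7IOH', offset=23
After 7 (seek(+0, END)): offset=30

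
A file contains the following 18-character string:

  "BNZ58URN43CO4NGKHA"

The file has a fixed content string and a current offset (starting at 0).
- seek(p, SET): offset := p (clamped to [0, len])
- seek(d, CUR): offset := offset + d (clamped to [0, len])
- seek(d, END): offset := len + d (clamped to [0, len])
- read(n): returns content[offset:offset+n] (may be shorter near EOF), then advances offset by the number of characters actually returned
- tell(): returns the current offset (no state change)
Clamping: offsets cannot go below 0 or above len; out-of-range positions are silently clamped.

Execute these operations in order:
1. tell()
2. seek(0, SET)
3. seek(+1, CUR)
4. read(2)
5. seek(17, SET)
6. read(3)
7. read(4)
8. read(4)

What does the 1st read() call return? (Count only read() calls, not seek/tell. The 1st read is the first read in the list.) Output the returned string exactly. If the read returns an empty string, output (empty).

Answer: NZ

Derivation:
After 1 (tell()): offset=0
After 2 (seek(0, SET)): offset=0
After 3 (seek(+1, CUR)): offset=1
After 4 (read(2)): returned 'NZ', offset=3
After 5 (seek(17, SET)): offset=17
After 6 (read(3)): returned 'A', offset=18
After 7 (read(4)): returned '', offset=18
After 8 (read(4)): returned '', offset=18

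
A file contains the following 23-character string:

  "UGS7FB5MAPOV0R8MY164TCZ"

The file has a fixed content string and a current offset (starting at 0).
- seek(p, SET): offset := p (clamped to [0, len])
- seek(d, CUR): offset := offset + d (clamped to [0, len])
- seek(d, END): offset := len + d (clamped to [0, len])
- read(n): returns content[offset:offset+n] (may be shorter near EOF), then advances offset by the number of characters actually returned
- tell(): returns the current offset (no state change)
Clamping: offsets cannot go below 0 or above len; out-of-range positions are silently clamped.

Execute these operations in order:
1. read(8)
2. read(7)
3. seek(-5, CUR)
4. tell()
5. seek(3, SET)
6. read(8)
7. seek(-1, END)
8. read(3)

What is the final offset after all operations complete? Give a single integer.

Answer: 23

Derivation:
After 1 (read(8)): returned 'UGS7FB5M', offset=8
After 2 (read(7)): returned 'APOV0R8', offset=15
After 3 (seek(-5, CUR)): offset=10
After 4 (tell()): offset=10
After 5 (seek(3, SET)): offset=3
After 6 (read(8)): returned '7FB5MAPO', offset=11
After 7 (seek(-1, END)): offset=22
After 8 (read(3)): returned 'Z', offset=23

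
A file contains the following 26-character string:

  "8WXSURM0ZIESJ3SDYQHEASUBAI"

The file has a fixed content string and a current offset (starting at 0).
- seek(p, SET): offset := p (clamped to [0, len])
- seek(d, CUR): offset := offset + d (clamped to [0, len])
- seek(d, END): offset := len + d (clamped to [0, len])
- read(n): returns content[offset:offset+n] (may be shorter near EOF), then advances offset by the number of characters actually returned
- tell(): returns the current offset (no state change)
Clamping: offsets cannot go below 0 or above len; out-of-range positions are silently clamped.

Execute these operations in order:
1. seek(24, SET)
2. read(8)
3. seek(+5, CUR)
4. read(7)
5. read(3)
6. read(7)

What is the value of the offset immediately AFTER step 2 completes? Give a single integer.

Answer: 26

Derivation:
After 1 (seek(24, SET)): offset=24
After 2 (read(8)): returned 'AI', offset=26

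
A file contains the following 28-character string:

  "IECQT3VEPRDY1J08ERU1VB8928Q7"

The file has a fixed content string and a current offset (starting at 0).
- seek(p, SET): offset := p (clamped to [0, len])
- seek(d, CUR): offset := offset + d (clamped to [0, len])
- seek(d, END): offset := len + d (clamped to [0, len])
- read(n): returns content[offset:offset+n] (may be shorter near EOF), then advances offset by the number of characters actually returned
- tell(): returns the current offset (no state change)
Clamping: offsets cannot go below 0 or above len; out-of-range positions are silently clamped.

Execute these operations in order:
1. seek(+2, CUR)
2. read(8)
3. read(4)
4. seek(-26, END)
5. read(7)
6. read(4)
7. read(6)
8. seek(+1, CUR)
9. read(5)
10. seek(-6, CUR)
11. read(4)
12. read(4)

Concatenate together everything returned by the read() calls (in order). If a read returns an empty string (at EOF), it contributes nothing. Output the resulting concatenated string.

After 1 (seek(+2, CUR)): offset=2
After 2 (read(8)): returned 'CQT3VEPR', offset=10
After 3 (read(4)): returned 'DY1J', offset=14
After 4 (seek(-26, END)): offset=2
After 5 (read(7)): returned 'CQT3VEP', offset=9
After 6 (read(4)): returned 'RDY1', offset=13
After 7 (read(6)): returned 'J08ERU', offset=19
After 8 (seek(+1, CUR)): offset=20
After 9 (read(5)): returned 'VB892', offset=25
After 10 (seek(-6, CUR)): offset=19
After 11 (read(4)): returned '1VB8', offset=23
After 12 (read(4)): returned '928Q', offset=27

Answer: CQT3VEPRDY1JCQT3VEPRDY1J08ERUVB8921VB8928Q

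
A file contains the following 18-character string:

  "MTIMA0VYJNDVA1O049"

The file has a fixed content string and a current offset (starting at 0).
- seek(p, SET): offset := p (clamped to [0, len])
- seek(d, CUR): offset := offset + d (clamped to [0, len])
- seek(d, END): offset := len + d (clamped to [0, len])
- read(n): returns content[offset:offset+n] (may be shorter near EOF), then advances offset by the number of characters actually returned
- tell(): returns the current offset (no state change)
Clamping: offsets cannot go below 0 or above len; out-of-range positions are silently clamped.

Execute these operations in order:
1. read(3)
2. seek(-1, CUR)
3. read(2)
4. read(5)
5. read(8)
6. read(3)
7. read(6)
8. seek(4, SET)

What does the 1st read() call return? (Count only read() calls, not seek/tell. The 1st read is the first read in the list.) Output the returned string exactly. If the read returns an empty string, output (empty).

Answer: MTI

Derivation:
After 1 (read(3)): returned 'MTI', offset=3
After 2 (seek(-1, CUR)): offset=2
After 3 (read(2)): returned 'IM', offset=4
After 4 (read(5)): returned 'A0VYJ', offset=9
After 5 (read(8)): returned 'NDVA1O04', offset=17
After 6 (read(3)): returned '9', offset=18
After 7 (read(6)): returned '', offset=18
After 8 (seek(4, SET)): offset=4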